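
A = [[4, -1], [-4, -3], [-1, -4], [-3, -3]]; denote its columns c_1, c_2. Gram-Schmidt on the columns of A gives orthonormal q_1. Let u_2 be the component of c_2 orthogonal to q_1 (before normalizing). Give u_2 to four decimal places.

c_1 = (4, -4, -1, -3); ‖c_1‖ = 6.4807, so q_1 = (0.6172, -0.6172, -0.1543, -0.4629).
q_1·c_2 = 0.6172·(-1) + (-0.6172)·(-3) + (-0.1543)·(-4) + (-0.4629)·(-3) = 3.2404.
u_2 = c_2 − 3.2404·q_1 = (-3.0000, -1.0000, -3.5000, -1.5000).

u_2 = (-3.0000, -1.0000, -3.5000, -1.5000)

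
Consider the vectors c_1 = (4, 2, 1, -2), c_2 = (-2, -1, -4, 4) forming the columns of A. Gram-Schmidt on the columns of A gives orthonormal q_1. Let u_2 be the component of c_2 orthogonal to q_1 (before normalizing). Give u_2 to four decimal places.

c_1 = (4, 2, 1, -2); ‖c_1‖ = 5.0000, so q_1 = (0.8000, 0.4000, 0.2000, -0.4000).
q_1·c_2 = 0.8000·(-2) + 0.4000·(-1) + 0.2000·(-4) + (-0.4000)·4 = -4.4000.
u_2 = c_2 + 4.4000·q_1 = (1.5200, 0.7600, -3.1200, 2.2400).

u_2 = (1.5200, 0.7600, -3.1200, 2.2400)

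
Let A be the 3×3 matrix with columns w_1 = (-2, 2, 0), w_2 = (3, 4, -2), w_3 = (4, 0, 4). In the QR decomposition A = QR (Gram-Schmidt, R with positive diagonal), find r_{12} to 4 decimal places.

w_1 = (-2, 2, 0); ‖w_1‖ = 2.8284, so q_1 = (-0.7071, 0.7071, 0.0000).
r_{12} = q_1·w_2 = 0.7071.

r_{12} = 0.7071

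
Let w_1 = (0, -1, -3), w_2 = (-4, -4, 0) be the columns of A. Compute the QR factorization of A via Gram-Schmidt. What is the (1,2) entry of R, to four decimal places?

w_1 = (0, -1, -3); ‖w_1‖ = 3.1623, so q_1 = (0.0000, -0.3162, -0.9487).
r_{12} = q_1·w_2 = 1.2649.

r_{12} = 1.2649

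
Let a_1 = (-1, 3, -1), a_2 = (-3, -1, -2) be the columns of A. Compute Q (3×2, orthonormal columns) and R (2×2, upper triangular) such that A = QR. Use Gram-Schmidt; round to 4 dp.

a_1 = (-1, 3, -1); ‖a_1‖ = 3.3166, so q_1 = (-0.3015, 0.9045, -0.3015).
q_1·a_2 = (-0.3015)·(-3) + 0.9045·(-1) + (-0.3015)·(-2) = 0.6030.
u_2 = a_2 − 0.6030·q_1 = (-2.8182, -1.5455, -1.8182).
‖u_2‖ = 3.6927, so q_2 = (-0.7632, -0.4185, -0.4924).

Q = [[-0.3015, -0.7632], [0.9045, -0.4185], [-0.3015, -0.4924]], R = [[3.3166, 0.6030], [0.0000, 3.6927]]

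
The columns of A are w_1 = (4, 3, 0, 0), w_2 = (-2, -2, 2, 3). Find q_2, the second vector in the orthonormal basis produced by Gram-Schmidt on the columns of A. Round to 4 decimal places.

q_2 = (0.0662, -0.0882, 0.5513, 0.8270)

w_1 = (4, 3, 0, 0); ‖w_1‖ = 5.0000, so q_1 = (0.8000, 0.6000, 0.0000, 0.0000).
q_1·w_2 = 0.8000·(-2) + 0.6000·(-2) + 0.0000·2 + 0.0000·3 = -2.8000.
u_2 = w_2 + 2.8000·q_1 = (0.2400, -0.3200, 2.0000, 3.0000).
‖u_2‖ = 3.6277, so q_2 = (0.0662, -0.0882, 0.5513, 0.8270).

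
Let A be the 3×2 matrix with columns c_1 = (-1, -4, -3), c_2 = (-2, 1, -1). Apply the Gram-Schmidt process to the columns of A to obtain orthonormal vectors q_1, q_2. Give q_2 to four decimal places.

q_1 = c_1/‖c_1‖ = (-1, -4, -3)/5.0990 = (-0.1961, -0.7845, -0.5883).
r_{12} = q_1·c_2 = 0.1961.
u_2 = c_2 − 0.1961·q_1 = (-1.9615, 1.1538, -0.8846).
‖u_2‖ = 2.4416, so q_2 = (-0.8034, 0.4726, -0.3623).

q_2 = (-0.8034, 0.4726, -0.3623)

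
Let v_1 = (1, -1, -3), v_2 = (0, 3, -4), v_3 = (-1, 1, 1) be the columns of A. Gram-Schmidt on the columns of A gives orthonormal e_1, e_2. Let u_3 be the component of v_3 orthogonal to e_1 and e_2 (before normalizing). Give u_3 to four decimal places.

u_3 = (-0.4021, -0.1237, -0.0928)

e_1 = v_1/‖v_1‖ = (1, -1, -3)/3.3166 = (0.3015, -0.3015, -0.9045).
r_{12} = e_1·v_2 = 2.7136.
u_2 = v_2 − 2.7136·e_1 = (-0.8182, 3.8182, -1.5455).
‖u_2‖ = 4.1996, so e_2 = (-0.1948, 0.9092, -0.3680).
r_{13} = e_1·v_3 = -1.5076; r_{23} = e_2·v_3 = 0.7360.
u_3 = v_3 + 1.5076·e_1 − 0.7360·e_2 = (-0.4021, -0.1237, -0.0928).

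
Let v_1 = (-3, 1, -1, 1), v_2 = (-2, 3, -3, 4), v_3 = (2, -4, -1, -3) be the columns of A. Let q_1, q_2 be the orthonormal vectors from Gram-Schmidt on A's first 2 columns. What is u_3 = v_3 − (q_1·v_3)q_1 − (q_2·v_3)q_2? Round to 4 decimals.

u_3 = (0.0800, -2.1000, -2.9000, -0.5600)

v_1 = (-3, 1, -1, 1); ‖v_1‖ = 3.4641, so q_1 = (-0.8660, 0.2887, -0.2887, 0.2887).
q_1·v_2 = (-0.8660)·(-2) + 0.2887·3 + (-0.2887)·(-3) + 0.2887·4 = 4.6188.
u_2 = v_2 − 4.6188·q_1 = (2.0000, 1.6667, -1.6667, 2.6667).
‖u_2‖ = 4.0825, so q_2 = (0.4899, 0.4082, -0.4082, 0.6532).
q_1·v_3 = (-0.8660)·2 + 0.2887·(-4) + (-0.2887)·(-1) + 0.2887·(-3) = -3.4641; q_2·v_3 = 0.4899·2 + 0.4082·(-4) + (-0.4082)·(-1) + 0.6532·(-3) = -2.2045.
u_3 = v_3 + 3.4641·q_1 + 2.2045·q_2 = (0.0800, -2.1000, -2.9000, -0.5600).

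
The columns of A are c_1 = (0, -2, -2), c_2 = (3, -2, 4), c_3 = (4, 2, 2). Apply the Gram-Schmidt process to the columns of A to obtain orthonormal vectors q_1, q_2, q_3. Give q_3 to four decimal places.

q_3 = (0.8165, 0.4082, -0.4082)

c_1 = (0, -2, -2); ‖c_1‖ = 2.8284, so q_1 = (0.0000, -0.7071, -0.7071).
q_1·c_2 = 0.0000·3 + (-0.7071)·(-2) + (-0.7071)·4 = -1.4142.
u_2 = c_2 + 1.4142·q_1 = (3.0000, -3.0000, 3.0000).
‖u_2‖ = 5.1962, so q_2 = (0.5774, -0.5774, 0.5774).
q_1·c_3 = 0.0000·4 + (-0.7071)·2 + (-0.7071)·2 = -2.8284; q_2·c_3 = 0.5774·4 + (-0.5774)·2 + 0.5774·2 = 2.3094.
u_3 = c_3 + 2.8284·q_1 − 2.3094·q_2 = (2.6667, 1.3333, -1.3333).
‖u_3‖ = 3.2660, so q_3 = (0.8165, 0.4082, -0.4082).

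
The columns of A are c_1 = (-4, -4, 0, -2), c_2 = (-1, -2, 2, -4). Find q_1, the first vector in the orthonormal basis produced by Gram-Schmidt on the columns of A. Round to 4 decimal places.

q_1 = (-0.6667, -0.6667, 0.0000, -0.3333)

q_1 = c_1/‖c_1‖ = (-4, -4, 0, -2)/6.0000 = (-0.6667, -0.6667, 0.0000, -0.3333).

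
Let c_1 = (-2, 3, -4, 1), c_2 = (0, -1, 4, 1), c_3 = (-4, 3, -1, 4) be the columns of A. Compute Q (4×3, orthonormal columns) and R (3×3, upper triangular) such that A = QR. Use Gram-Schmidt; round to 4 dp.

c_1 = (-2, 3, -4, 1); ‖c_1‖ = 5.4772, so q_1 = (-0.3651, 0.5477, -0.7303, 0.1826).
q_1·c_2 = (-0.3651)·0 + 0.5477·(-1) + (-0.7303)·4 + 0.1826·1 = -3.2863.
u_2 = c_2 + 3.2863·q_1 = (-1.2000, 0.8000, 1.6000, 1.6000).
‖u_2‖ = 2.6833, so q_2 = (-0.4472, 0.2981, 0.5963, 0.5963).
q_1·c_3 = (-0.3651)·(-4) + 0.5477·3 + (-0.7303)·(-1) + 0.1826·4 = 4.5644; q_2·c_3 = (-0.4472)·(-4) + 0.2981·3 + 0.5963·(-1) + 0.5963·4 = 4.4721.
u_3 = c_3 − 4.5644·q_1 − 4.4721·q_2 = (-0.3333, -0.8333, -0.3333, 0.5000).
‖u_3‖ = 1.0801, so q_3 = (-0.3086, -0.7715, -0.3086, 0.4629).

Q = [[-0.3651, -0.4472, -0.3086], [0.5477, 0.2981, -0.7715], [-0.7303, 0.5963, -0.3086], [0.1826, 0.5963, 0.4629]], R = [[5.4772, -3.2863, 4.5644], [0.0000, 2.6833, 4.4721], [0.0000, 0.0000, 1.0801]]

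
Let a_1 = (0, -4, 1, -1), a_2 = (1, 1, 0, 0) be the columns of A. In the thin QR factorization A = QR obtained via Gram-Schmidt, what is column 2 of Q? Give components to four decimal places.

q_1 = a_1/‖a_1‖ = (0, -4, 1, -1)/4.2426 = (0.0000, -0.9428, 0.2357, -0.2357).
r_{12} = q_1·a_2 = -0.9428.
u_2 = a_2 + 0.9428·q_1 = (1.0000, 0.1111, 0.2222, -0.2222).
‖u_2‖ = 1.0541, so q_2 = (0.9487, 0.1054, 0.2108, -0.2108).

q_2 = (0.9487, 0.1054, 0.2108, -0.2108)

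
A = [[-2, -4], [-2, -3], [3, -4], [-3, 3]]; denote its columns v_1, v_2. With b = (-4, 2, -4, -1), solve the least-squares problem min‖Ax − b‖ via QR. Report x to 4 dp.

x = (-0.0711, 0.4500)

v_1 = (-2, -2, 3, -3); ‖v_1‖ = 5.0990, so q_1 = (-0.3922, -0.3922, 0.5883, -0.5883).
q_1·v_2 = (-0.3922)·(-4) + (-0.3922)·(-3) + 0.5883·(-4) + (-0.5883)·3 = -1.3728.
u_2 = v_2 + 1.3728·q_1 = (-4.5385, -3.5385, -3.1923, 2.1923).
‖u_2‖ = 6.9365, so q_2 = (-0.6543, -0.5101, -0.4602, 0.3161).
Qᵀb = (-0.9806, 3.1217).
Back-substitute: x_2 = 3.1217/6.9365 = 0.4500.
x_1 = (-0.9806 + 1.3728·0.4500)/5.0990 = -0.0711.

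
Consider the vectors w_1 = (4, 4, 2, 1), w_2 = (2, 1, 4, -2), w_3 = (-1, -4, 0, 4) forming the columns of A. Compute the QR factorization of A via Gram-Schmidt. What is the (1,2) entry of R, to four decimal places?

w_1 = (4, 4, 2, 1); ‖w_1‖ = 6.0828, so e_1 = (0.6576, 0.6576, 0.3288, 0.1644).
r_{12} = e_1·w_2 = 2.9592.

r_{12} = 2.9592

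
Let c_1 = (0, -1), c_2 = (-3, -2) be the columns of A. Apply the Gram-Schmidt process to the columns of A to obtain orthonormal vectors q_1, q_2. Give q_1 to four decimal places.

c_1 = (0, -1); ‖c_1‖ = 1.0000, so q_1 = (0.0000, -1.0000).

q_1 = (0.0000, -1.0000)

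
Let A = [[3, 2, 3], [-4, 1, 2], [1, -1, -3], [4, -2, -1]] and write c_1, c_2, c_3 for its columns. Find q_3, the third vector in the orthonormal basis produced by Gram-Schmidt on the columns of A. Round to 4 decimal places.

q_1 = c_1/‖c_1‖ = (3, -4, 1, 4)/6.4807 = (0.4629, -0.6172, 0.1543, 0.6172).
r_{12} = q_1·c_2 = -1.0801.
u_2 = c_2 + 1.0801·q_1 = (2.5000, 0.3333, -0.8333, -1.3333).
‖u_2‖ = 2.9721, so q_2 = (0.8412, 0.1122, -0.2804, -0.4486).
r_{13} = q_1·c_3 = -0.9258; r_{23} = q_2·c_3 = 4.0376.
u_3 = c_3 + 0.9258·q_1 − 4.0376·q_2 = (0.0323, 0.9757, -1.7251, 1.3827).
‖u_3‖ = 2.4168, so q_3 = (0.0134, 0.4037, -0.7138, 0.5721).

q_3 = (0.0134, 0.4037, -0.7138, 0.5721)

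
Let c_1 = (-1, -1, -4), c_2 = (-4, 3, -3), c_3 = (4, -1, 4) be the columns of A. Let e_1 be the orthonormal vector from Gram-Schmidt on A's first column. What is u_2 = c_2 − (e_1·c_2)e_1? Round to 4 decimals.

u_2 = (-3.2778, 3.7222, -0.1111)

e_1 = c_1/‖c_1‖ = (-1, -1, -4)/4.2426 = (-0.2357, -0.2357, -0.9428).
r_{12} = e_1·c_2 = 3.0641.
u_2 = c_2 − 3.0641·e_1 = (-3.2778, 3.7222, -0.1111).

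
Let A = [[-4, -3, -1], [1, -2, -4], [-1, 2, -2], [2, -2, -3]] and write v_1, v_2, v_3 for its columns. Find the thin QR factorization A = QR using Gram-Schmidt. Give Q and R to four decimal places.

Q = [[-0.8528, -0.5048, -0.0421], [0.2132, -0.4846, -0.5237], [-0.2132, 0.4846, -0.8187], [0.4264, -0.5250, -0.2318]], R = [[4.6904, 0.8528, -0.8528], [0.0000, 4.5025, 3.0488], [0.0000, 0.0000, 4.4696]]

q_1 = v_1/‖v_1‖ = (-4, 1, -1, 2)/4.6904 = (-0.8528, 0.2132, -0.2132, 0.4264).
r_{12} = q_1·v_2 = 0.8528.
u_2 = v_2 − 0.8528·q_1 = (-2.2727, -2.1818, 2.1818, -2.3636).
‖u_2‖ = 4.5025, so q_2 = (-0.5048, -0.4846, 0.4846, -0.5250).
r_{13} = q_1·v_3 = -0.8528; r_{23} = q_2·v_3 = 3.0488.
u_3 = v_3 + 0.8528·q_1 − 3.0488·q_2 = (-0.1883, -2.3408, -3.6592, -1.0359).
‖u_3‖ = 4.4696, so q_3 = (-0.0421, -0.5237, -0.8187, -0.2318).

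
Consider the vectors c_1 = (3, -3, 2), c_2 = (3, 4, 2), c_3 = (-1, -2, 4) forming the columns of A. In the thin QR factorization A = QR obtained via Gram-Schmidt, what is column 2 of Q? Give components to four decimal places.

c_1 = (3, -3, 2); ‖c_1‖ = 4.6904, so e_1 = (0.6396, -0.6396, 0.4264).
e_1·c_2 = 0.6396·3 + (-0.6396)·4 + 0.4264·2 = 0.2132.
u_2 = c_2 − 0.2132·e_1 = (2.8636, 4.1364, 1.9091).
‖u_2‖ = 5.3809, so e_2 = (0.5322, 0.7687, 0.3548).

e_2 = (0.5322, 0.7687, 0.3548)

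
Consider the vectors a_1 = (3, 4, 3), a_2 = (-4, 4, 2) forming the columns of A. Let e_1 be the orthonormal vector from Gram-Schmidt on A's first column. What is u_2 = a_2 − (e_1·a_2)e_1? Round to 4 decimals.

a_1 = (3, 4, 3); ‖a_1‖ = 5.8310, so e_1 = (0.5145, 0.6860, 0.5145).
e_1·a_2 = 0.5145·(-4) + 0.6860·4 + 0.5145·2 = 1.7150.
u_2 = a_2 − 1.7150·e_1 = (-4.8824, 2.8235, 1.1176).

u_2 = (-4.8824, 2.8235, 1.1176)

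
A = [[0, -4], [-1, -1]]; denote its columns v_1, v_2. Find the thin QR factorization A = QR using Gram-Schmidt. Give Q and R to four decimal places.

Q = [[0.0000, -1.0000], [-1.0000, 0.0000]], R = [[1.0000, 1.0000], [0.0000, 4.0000]]

v_1 = (0, -1); ‖v_1‖ = 1.0000, so e_1 = (0.0000, -1.0000).
e_1·v_2 = 0.0000·(-4) + (-1.0000)·(-1) = 1.0000.
u_2 = v_2 − 1.0000·e_1 = (-4.0000, 0.0000).
‖u_2‖ = 4.0000, so e_2 = (-1.0000, 0.0000).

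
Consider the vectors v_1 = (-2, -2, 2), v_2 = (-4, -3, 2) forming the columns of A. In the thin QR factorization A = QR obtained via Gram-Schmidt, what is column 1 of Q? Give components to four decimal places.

e_1 = v_1/‖v_1‖ = (-2, -2, 2)/3.4641 = (-0.5774, -0.5774, 0.5774).

e_1 = (-0.5774, -0.5774, 0.5774)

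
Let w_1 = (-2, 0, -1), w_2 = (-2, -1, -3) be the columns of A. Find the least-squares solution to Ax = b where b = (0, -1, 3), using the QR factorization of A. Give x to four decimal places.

x = (0.6667, -0.9048)

w_1 = (-2, 0, -1); ‖w_1‖ = 2.2361, so e_1 = (-0.8944, 0.0000, -0.4472).
e_1·w_2 = (-0.8944)·(-2) + 0.0000·(-1) + (-0.4472)·(-3) = 3.1305.
u_2 = w_2 − 3.1305·e_1 = (0.8000, -1.0000, -1.6000).
‖u_2‖ = 2.0494, so e_2 = (0.3904, -0.4880, -0.7807).
Qᵀb = (-1.3416, -1.8542).
Back-substitute: x_2 = -1.8542/2.0494 = -0.9048.
x_1 = (-1.3416 − 3.1305·(-0.9048))/2.2361 = 0.6667.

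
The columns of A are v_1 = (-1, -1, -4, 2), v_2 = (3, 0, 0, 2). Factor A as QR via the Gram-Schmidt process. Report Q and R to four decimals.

Q = [[-0.2132, 0.8461], [-0.2132, 0.0126], [-0.8528, 0.0505], [0.4264, 0.5304]], R = [[4.6904, 0.2132], [0.0000, 3.5992]]

e_1 = v_1/‖v_1‖ = (-1, -1, -4, 2)/4.6904 = (-0.2132, -0.2132, -0.8528, 0.4264).
r_{12} = e_1·v_2 = 0.2132.
u_2 = v_2 − 0.2132·e_1 = (3.0455, 0.0455, 0.1818, 1.9091).
‖u_2‖ = 3.5992, so e_2 = (0.8461, 0.0126, 0.0505, 0.5304).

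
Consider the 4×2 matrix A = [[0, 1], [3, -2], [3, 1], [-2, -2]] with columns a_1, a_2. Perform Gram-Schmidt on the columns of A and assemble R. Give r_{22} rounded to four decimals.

a_1 = (0, 3, 3, -2); ‖a_1‖ = 4.6904, so q_1 = (0.0000, 0.6396, 0.6396, -0.4264).
q_1·a_2 = 0.0000·1 + 0.6396·(-2) + 0.6396·1 + (-0.4264)·(-2) = 0.2132.
u_2 = a_2 − 0.2132·q_1 = (1.0000, -2.1364, 0.8636, -1.9091).
r_{22} = ‖u_2‖ = 3.1551.

r_{22} = 3.1551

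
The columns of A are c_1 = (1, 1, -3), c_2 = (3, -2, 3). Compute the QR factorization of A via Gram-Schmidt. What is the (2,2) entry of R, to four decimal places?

c_1 = (1, 1, -3); ‖c_1‖ = 3.3166, so q_1 = (0.3015, 0.3015, -0.9045).
q_1·c_2 = 0.3015·3 + 0.3015·(-2) + (-0.9045)·3 = -2.4121.
u_2 = c_2 + 2.4121·q_1 = (3.7273, -1.2727, 0.8182).
r_{22} = ‖u_2‖ = 4.0227.

r_{22} = 4.0227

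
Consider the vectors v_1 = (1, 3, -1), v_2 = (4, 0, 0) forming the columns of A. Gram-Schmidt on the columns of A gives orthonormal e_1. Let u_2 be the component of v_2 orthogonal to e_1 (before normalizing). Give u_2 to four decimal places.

e_1 = v_1/‖v_1‖ = (1, 3, -1)/3.3166 = (0.3015, 0.9045, -0.3015).
r_{12} = e_1·v_2 = 1.2060.
u_2 = v_2 − 1.2060·e_1 = (3.6364, -1.0909, 0.3636).

u_2 = (3.6364, -1.0909, 0.3636)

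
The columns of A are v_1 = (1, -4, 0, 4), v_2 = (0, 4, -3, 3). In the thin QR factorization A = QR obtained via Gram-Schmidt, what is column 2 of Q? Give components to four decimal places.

q_2 = (0.0209, 0.6072, -0.5182, 0.6020)

q_1 = v_1/‖v_1‖ = (1, -4, 0, 4)/5.7446 = (0.1741, -0.6963, 0.0000, 0.6963).
r_{12} = q_1·v_2 = -0.6963.
u_2 = v_2 + 0.6963·q_1 = (0.1212, 3.5152, -3.0000, 3.4848).
‖u_2‖ = 5.7892, so q_2 = (0.0209, 0.6072, -0.5182, 0.6020).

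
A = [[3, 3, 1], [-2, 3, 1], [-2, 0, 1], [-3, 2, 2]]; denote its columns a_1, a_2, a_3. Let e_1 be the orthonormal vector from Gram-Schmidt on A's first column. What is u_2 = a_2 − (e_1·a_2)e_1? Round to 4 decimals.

e_1 = a_1/‖a_1‖ = (3, -2, -2, -3)/5.0990 = (0.5883, -0.3922, -0.3922, -0.5883).
r_{12} = e_1·a_2 = -0.5883.
u_2 = a_2 + 0.5883·e_1 = (3.3462, 2.7692, -0.2308, 1.6538).

u_2 = (3.3462, 2.7692, -0.2308, 1.6538)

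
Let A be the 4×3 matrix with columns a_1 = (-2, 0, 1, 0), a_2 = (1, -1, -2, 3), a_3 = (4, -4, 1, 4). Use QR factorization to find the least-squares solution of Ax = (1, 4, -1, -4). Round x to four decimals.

x = (-2.0078, -0.6218, -0.6503)

q_1 = a_1/‖a_1‖ = (-2, 0, 1, 0)/2.2361 = (-0.8944, 0.0000, 0.4472, 0.0000).
r_{12} = q_1·a_2 = -1.7889.
u_2 = a_2 + 1.7889·q_1 = (-0.6000, -1.0000, -1.2000, 3.0000).
‖u_2‖ = 3.4351, so q_2 = (-0.1747, -0.2911, -0.3493, 0.8733).
r_{13} = q_1·a_3 = -3.1305; r_{23} = q_2·a_3 = 3.6098.
u_3 = a_3 + 3.1305·q_1 − 3.6098·q_2 = (1.8305, -2.9492, 3.6610, 0.8475).
‖u_3‖ = 5.1156, so q_3 = (0.3578, -0.5765, 0.7157, 0.1657).
Qᵀb = (-1.3416, -4.4831, -3.3265).
Back-substitute: x_3 = -3.3265/5.1156 = -0.6503.
x_2 = (-4.4831 − 3.6098·(-0.6503))/3.4351 = -0.6218.
x_1 = (-1.3416 + 1.7889·(-0.6218) + 3.1305·(-0.6503))/2.2361 = -2.0078.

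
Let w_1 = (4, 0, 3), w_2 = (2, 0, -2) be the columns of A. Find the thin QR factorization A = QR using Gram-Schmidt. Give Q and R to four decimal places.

w_1 = (4, 0, 3); ‖w_1‖ = 5.0000, so q_1 = (0.8000, 0.0000, 0.6000).
q_1·w_2 = 0.8000·2 + 0.0000·0 + 0.6000·(-2) = 0.4000.
u_2 = w_2 − 0.4000·q_1 = (1.6800, 0.0000, -2.2400).
‖u_2‖ = 2.8000, so q_2 = (0.6000, 0.0000, -0.8000).

Q = [[0.8000, 0.6000], [0.0000, 0.0000], [0.6000, -0.8000]], R = [[5.0000, 0.4000], [0.0000, 2.8000]]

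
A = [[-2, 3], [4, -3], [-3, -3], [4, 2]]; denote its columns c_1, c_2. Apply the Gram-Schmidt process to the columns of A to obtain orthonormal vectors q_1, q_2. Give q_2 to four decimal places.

c_1 = (-2, 4, -3, 4); ‖c_1‖ = 6.7082, so q_1 = (-0.2981, 0.5963, -0.4472, 0.5963).
q_1·c_2 = (-0.2981)·3 + 0.5963·(-3) + (-0.4472)·(-3) + 0.5963·2 = -0.1491.
u_2 = c_2 + 0.1491·q_1 = (2.9556, -2.9111, -3.0667, 2.0889).
‖u_2‖ = 5.5658, so q_2 = (0.5310, -0.5230, -0.5510, 0.3753).

q_2 = (0.5310, -0.5230, -0.5510, 0.3753)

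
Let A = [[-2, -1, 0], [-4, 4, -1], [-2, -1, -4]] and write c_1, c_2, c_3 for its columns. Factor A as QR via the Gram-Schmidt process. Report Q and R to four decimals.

q_1 = c_1/‖c_1‖ = (-2, -4, -2)/4.8990 = (-0.4082, -0.8165, -0.4082).
r_{12} = q_1·c_2 = -2.4495.
u_2 = c_2 + 2.4495·q_1 = (-2.0000, 2.0000, -2.0000).
‖u_2‖ = 3.4641, so q_2 = (-0.5774, 0.5774, -0.5774).
r_{13} = q_1·c_3 = 2.4495; r_{23} = q_2·c_3 = 1.7321.
u_3 = c_3 − 2.4495·q_1 − 1.7321·q_2 = (2.0000, 0.0000, -2.0000).
‖u_3‖ = 2.8284, so q_3 = (0.7071, 0.0000, -0.7071).

Q = [[-0.4082, -0.5774, 0.7071], [-0.8165, 0.5774, 0.0000], [-0.4082, -0.5774, -0.7071]], R = [[4.8990, -2.4495, 2.4495], [0.0000, 3.4641, 1.7321], [0.0000, 0.0000, 2.8284]]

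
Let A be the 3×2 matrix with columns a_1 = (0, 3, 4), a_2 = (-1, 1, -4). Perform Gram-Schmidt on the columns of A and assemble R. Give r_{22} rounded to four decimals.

a_1 = (0, 3, 4); ‖a_1‖ = 5.0000, so e_1 = (0.0000, 0.6000, 0.8000).
e_1·a_2 = 0.0000·(-1) + 0.6000·1 + 0.8000·(-4) = -2.6000.
u_2 = a_2 + 2.6000·e_1 = (-1.0000, 2.5600, -1.9200).
r_{22} = ‖u_2‖ = 3.3526.

r_{22} = 3.3526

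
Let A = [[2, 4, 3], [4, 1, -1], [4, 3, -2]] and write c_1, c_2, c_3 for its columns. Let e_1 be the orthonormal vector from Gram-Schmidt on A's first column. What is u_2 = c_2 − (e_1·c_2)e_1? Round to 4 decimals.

u_2 = (2.6667, -1.6667, 0.3333)

e_1 = c_1/‖c_1‖ = (2, 4, 4)/6.0000 = (0.3333, 0.6667, 0.6667).
r_{12} = e_1·c_2 = 4.0000.
u_2 = c_2 − 4.0000·e_1 = (2.6667, -1.6667, 0.3333).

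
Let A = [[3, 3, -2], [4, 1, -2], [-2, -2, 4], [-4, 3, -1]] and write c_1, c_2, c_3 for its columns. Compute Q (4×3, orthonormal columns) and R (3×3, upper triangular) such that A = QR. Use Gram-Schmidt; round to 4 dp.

c_1 = (3, 4, -2, -4); ‖c_1‖ = 6.7082, so e_1 = (0.4472, 0.5963, -0.2981, -0.5963).
e_1·c_2 = 0.4472·3 + 0.5963·1 + (-0.2981)·(-2) + (-0.5963)·3 = 0.7454.
u_2 = c_2 − 0.7454·e_1 = (2.6667, 0.5556, -1.7778, 3.4444).
‖u_2‖ = 4.7376, so e_2 = (0.5629, 0.1173, -0.3753, 0.7271).
e_1·c_3 = 0.4472·(-2) + 0.5963·(-2) + (-0.2981)·4 + (-0.5963)·(-1) = -2.6833; e_2·c_3 = 0.5629·(-2) + 0.1173·(-2) + (-0.3753)·4 + 0.7271·(-1) = -3.5883.
u_3 = c_3 + 2.6833·e_1 + 3.5883·e_2 = (1.2198, 0.0208, 1.8535, 0.0089).
‖u_3‖ = 2.2190, so e_3 = (0.5497, 0.0094, 0.8353, 0.0040).

Q = [[0.4472, 0.5629, 0.5497], [0.5963, 0.1173, 0.0094], [-0.2981, -0.3753, 0.8353], [-0.5963, 0.7271, 0.0040]], R = [[6.7082, 0.7454, -2.6833], [0.0000, 4.7376, -3.5883], [0.0000, 0.0000, 2.2190]]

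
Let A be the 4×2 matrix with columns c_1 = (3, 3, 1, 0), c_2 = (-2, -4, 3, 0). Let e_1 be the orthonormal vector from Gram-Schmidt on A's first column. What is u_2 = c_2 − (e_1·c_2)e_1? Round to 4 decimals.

c_1 = (3, 3, 1, 0); ‖c_1‖ = 4.3589, so e_1 = (0.6882, 0.6882, 0.2294, 0.0000).
e_1·c_2 = 0.6882·(-2) + 0.6882·(-4) + 0.2294·3 + 0.0000·0 = -3.4412.
u_2 = c_2 + 3.4412·e_1 = (0.3684, -1.6316, 3.7895, 0.0000).

u_2 = (0.3684, -1.6316, 3.7895, 0.0000)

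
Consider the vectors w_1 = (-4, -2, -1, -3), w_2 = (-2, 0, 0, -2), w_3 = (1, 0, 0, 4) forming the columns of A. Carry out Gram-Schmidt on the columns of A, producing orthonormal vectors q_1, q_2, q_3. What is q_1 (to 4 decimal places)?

q_1 = (-0.7303, -0.3651, -0.1826, -0.5477)

w_1 = (-4, -2, -1, -3); ‖w_1‖ = 5.4772, so q_1 = (-0.7303, -0.3651, -0.1826, -0.5477).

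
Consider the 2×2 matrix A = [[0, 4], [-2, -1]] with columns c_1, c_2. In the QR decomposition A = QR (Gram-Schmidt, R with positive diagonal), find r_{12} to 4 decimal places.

c_1 = (0, -2); ‖c_1‖ = 2.0000, so e_1 = (0.0000, -1.0000).
r_{12} = e_1·c_2 = 1.0000.

r_{12} = 1.0000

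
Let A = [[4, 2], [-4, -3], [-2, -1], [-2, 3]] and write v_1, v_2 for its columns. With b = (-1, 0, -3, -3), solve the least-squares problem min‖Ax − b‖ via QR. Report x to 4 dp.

e_1 = v_1/‖v_1‖ = (4, -4, -2, -2)/6.3246 = (0.6325, -0.6325, -0.3162, -0.3162).
r_{12} = e_1·v_2 = 2.5298.
u_2 = v_2 − 2.5298·e_1 = (0.4000, -1.4000, -0.2000, 3.8000).
‖u_2‖ = 4.0743, so e_2 = (0.0982, -0.3436, -0.0491, 0.9327).
Qᵀb = (1.2649, -2.7489).
Back-substitute: x_2 = -2.7489/4.0743 = -0.6747.
x_1 = (1.2649 − 2.5298·(-0.6747))/6.3246 = 0.4699.

x = (0.4699, -0.6747)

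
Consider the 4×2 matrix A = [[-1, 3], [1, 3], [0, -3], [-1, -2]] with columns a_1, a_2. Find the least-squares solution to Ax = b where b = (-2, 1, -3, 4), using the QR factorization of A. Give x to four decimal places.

x = (-0.3034, -0.0449)

a_1 = (-1, 1, 0, -1); ‖a_1‖ = 1.7321, so e_1 = (-0.5774, 0.5774, 0.0000, -0.5774).
e_1·a_2 = (-0.5774)·3 + 0.5774·3 + 0.0000·(-3) + (-0.5774)·(-2) = 1.1547.
u_2 = a_2 − 1.1547·e_1 = (3.6667, 2.3333, -3.0000, -1.3333).
‖u_2‖ = 5.4467, so e_2 = (0.6732, 0.4284, -0.5508, -0.2448).
Qᵀb = (-0.5774, -0.2448).
Back-substitute: x_2 = -0.2448/5.4467 = -0.0449.
x_1 = (-0.5774 − 1.1547·(-0.0449))/1.7321 = -0.3034.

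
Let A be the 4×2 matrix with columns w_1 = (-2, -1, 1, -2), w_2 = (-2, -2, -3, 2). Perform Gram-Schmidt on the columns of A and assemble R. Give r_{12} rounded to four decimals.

r_{12} = -0.3162

w_1 = (-2, -1, 1, -2); ‖w_1‖ = 3.1623, so e_1 = (-0.6325, -0.3162, 0.3162, -0.6325).
r_{12} = e_1·w_2 = -0.3162.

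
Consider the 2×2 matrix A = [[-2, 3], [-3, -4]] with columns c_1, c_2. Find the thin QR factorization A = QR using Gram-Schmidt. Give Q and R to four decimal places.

Q = [[-0.5547, 0.8321], [-0.8321, -0.5547]], R = [[3.6056, 1.6641], [0.0000, 4.7150]]

q_1 = c_1/‖c_1‖ = (-2, -3)/3.6056 = (-0.5547, -0.8321).
r_{12} = q_1·c_2 = 1.6641.
u_2 = c_2 − 1.6641·q_1 = (3.9231, -2.6154).
‖u_2‖ = 4.7150, so q_2 = (0.8321, -0.5547).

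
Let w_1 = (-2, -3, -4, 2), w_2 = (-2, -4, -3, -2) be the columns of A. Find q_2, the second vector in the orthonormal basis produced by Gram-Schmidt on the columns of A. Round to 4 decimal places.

q_2 = (-0.1383, -0.4611, -0.0231, -0.8762)

q_1 = w_1/‖w_1‖ = (-2, -3, -4, 2)/5.7446 = (-0.3482, -0.5222, -0.6963, 0.3482).
r_{12} = q_1·w_2 = 4.1779.
u_2 = w_2 − 4.1779·q_1 = (-0.5455, -1.8182, -0.0909, -3.4545).
‖u_2‖ = 3.9428, so q_2 = (-0.1383, -0.4611, -0.0231, -0.8762).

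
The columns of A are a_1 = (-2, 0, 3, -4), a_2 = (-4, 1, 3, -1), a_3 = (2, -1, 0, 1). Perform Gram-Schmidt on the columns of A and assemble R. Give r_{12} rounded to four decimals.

a_1 = (-2, 0, 3, -4); ‖a_1‖ = 5.3852, so e_1 = (-0.3714, 0.0000, 0.5571, -0.7428).
r_{12} = e_1·a_2 = 3.8996.

r_{12} = 3.8996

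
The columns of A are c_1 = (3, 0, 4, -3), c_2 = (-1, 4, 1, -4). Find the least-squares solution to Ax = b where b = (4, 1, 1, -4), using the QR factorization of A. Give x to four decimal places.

x = (0.7406, 0.2168)

q_1 = c_1/‖c_1‖ = (3, 0, 4, -3)/5.8310 = (0.5145, 0.0000, 0.6860, -0.5145).
r_{12} = q_1·c_2 = 2.2295.
u_2 = c_2 − 2.2295·q_1 = (-2.1471, 4.0000, -0.5294, -2.8529).
‖u_2‖ = 5.3879, so q_2 = (-0.3985, 0.7424, -0.0983, -0.5295).
Qᵀb = (4.8020, 1.1682).
Back-substitute: x_2 = 1.1682/5.3879 = 0.2168.
x_1 = (4.8020 − 2.2295·0.2168)/5.8310 = 0.7406.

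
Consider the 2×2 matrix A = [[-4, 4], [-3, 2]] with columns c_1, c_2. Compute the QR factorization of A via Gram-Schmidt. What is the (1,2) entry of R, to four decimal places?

r_{12} = -4.4000

c_1 = (-4, -3); ‖c_1‖ = 5.0000, so e_1 = (-0.8000, -0.6000).
r_{12} = e_1·c_2 = -4.4000.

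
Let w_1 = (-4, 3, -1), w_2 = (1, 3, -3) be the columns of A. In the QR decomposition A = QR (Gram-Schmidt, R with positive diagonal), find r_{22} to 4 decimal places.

r_{22} = 4.0668

w_1 = (-4, 3, -1); ‖w_1‖ = 5.0990, so q_1 = (-0.7845, 0.5883, -0.1961).
q_1·w_2 = (-0.7845)·1 + 0.5883·3 + (-0.1961)·(-3) = 1.5689.
u_2 = w_2 − 1.5689·q_1 = (2.2308, 2.0769, -2.6923).
r_{22} = ‖u_2‖ = 4.0668.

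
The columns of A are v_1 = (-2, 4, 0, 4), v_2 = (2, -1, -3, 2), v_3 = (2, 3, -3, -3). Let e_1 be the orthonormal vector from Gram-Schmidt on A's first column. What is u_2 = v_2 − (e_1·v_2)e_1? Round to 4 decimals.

e_1 = v_1/‖v_1‖ = (-2, 4, 0, 4)/6.0000 = (-0.3333, 0.6667, 0.0000, 0.6667).
r_{12} = e_1·v_2 = 0.0000.
u_2 = v_2 + 0.0000·e_1 = (2.0000, -1.0000, -3.0000, 2.0000).

u_2 = (2.0000, -1.0000, -3.0000, 2.0000)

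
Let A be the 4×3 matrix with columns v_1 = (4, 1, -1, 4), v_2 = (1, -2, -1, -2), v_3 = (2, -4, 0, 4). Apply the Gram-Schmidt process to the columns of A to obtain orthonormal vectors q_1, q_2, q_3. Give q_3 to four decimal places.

v_1 = (4, 1, -1, 4); ‖v_1‖ = 5.8310, so q_1 = (0.6860, 0.1715, -0.1715, 0.6860).
q_1·v_2 = 0.6860·1 + 0.1715·(-2) + (-0.1715)·(-1) + 0.6860·(-2) = -0.8575.
u_2 = v_2 + 0.8575·q_1 = (1.5882, -1.8529, -1.1471, -1.4118).
‖u_2‖ = 3.0438, so q_2 = (0.5218, -0.6088, -0.3769, -0.4638).
q_1·v_3 = 0.6860·2 + 0.1715·(-4) + (-0.1715)·0 + 0.6860·4 = 3.4300; q_2·v_3 = 0.5218·2 + (-0.6088)·(-4) + (-0.3769)·0 + (-0.4638)·4 = 1.6234.
u_3 = v_3 − 3.4300·q_1 − 1.6234·q_2 = (-1.2000, -3.6000, 1.2000, 2.4000).
‖u_3‖ = 4.6476, so q_3 = (-0.2582, -0.7746, 0.2582, 0.5164).

q_3 = (-0.2582, -0.7746, 0.2582, 0.5164)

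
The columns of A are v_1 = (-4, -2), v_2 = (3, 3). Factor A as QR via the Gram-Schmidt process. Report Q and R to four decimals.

Q = [[-0.8944, -0.4472], [-0.4472, 0.8944]], R = [[4.4721, -4.0249], [0.0000, 1.3416]]

v_1 = (-4, -2); ‖v_1‖ = 4.4721, so e_1 = (-0.8944, -0.4472).
e_1·v_2 = (-0.8944)·3 + (-0.4472)·3 = -4.0249.
u_2 = v_2 + 4.0249·e_1 = (-0.6000, 1.2000).
‖u_2‖ = 1.3416, so e_2 = (-0.4472, 0.8944).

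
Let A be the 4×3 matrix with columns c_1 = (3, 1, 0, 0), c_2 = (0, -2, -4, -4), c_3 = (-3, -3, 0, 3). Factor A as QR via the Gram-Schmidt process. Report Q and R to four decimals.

c_1 = (3, 1, 0, 0); ‖c_1‖ = 3.1623, so e_1 = (0.9487, 0.3162, 0.0000, 0.0000).
e_1·c_2 = 0.9487·0 + 0.3162·(-2) + 0.0000·(-4) + 0.0000·(-4) = -0.6325.
u_2 = c_2 + 0.6325·e_1 = (0.6000, -1.8000, -4.0000, -4.0000).
‖u_2‖ = 5.9666, so e_2 = (0.1006, -0.3017, -0.6704, -0.6704).
e_1·c_3 = 0.9487·(-3) + 0.3162·(-3) + 0.0000·0 + 0.0000·3 = -3.7947; e_2·c_3 = 0.1006·(-3) + (-0.3017)·(-3) + (-0.6704)·0 + (-0.6704)·3 = -1.4078.
u_3 = c_3 + 3.7947·e_1 + 1.4078·e_2 = (0.7416, -2.2247, -0.9438, 2.0562).
‖u_3‖ = 3.2585, so e_3 = (0.2276, -0.6827, -0.2896, 0.6310).

Q = [[0.9487, 0.1006, 0.2276], [0.3162, -0.3017, -0.6827], [0.0000, -0.6704, -0.2896], [0.0000, -0.6704, 0.6310]], R = [[3.1623, -0.6325, -3.7947], [0.0000, 5.9666, -1.4078], [0.0000, 0.0000, 3.2585]]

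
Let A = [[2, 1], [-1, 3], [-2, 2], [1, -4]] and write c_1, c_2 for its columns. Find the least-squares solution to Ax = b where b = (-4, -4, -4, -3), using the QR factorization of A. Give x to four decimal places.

x = (-0.3562, -0.5068)

c_1 = (2, -1, -2, 1); ‖c_1‖ = 3.1623, so e_1 = (0.6325, -0.3162, -0.6325, 0.3162).
e_1·c_2 = 0.6325·1 + (-0.3162)·3 + (-0.6325)·2 + 0.3162·(-4) = -2.8460.
u_2 = c_2 + 2.8460·e_1 = (2.8000, 2.1000, 0.2000, -3.1000).
‖u_2‖ = 4.6797, so e_2 = (0.5983, 0.4487, 0.0427, -0.6624).
Qᵀb = (0.3162, -2.3719).
Back-substitute: x_2 = -2.3719/4.6797 = -0.5068.
x_1 = (0.3162 + 2.8460·(-0.5068))/3.1623 = -0.3562.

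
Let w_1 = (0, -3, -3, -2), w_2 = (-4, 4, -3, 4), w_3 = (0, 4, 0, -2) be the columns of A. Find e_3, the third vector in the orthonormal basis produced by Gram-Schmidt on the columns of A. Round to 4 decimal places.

w_1 = (0, -3, -3, -2); ‖w_1‖ = 4.6904, so e_1 = (0.0000, -0.6396, -0.6396, -0.4264).
e_1·w_2 = 0.0000·(-4) + (-0.6396)·4 + (-0.6396)·(-3) + (-0.4264)·4 = -2.3452.
u_2 = w_2 + 2.3452·e_1 = (-4.0000, 2.5000, -4.5000, 3.0000).
‖u_2‖ = 7.1764, so e_2 = (-0.5574, 0.3484, -0.6271, 0.4180).
e_1·w_3 = 0.0000·0 + (-0.6396)·4 + (-0.6396)·0 + (-0.4264)·(-2) = -1.7056; e_2·w_3 = (-0.5574)·0 + 0.3484·4 + (-0.6271)·0 + 0.4180·(-2) = 0.5574.
u_3 = w_3 + 1.7056·e_1 − 0.5574·e_2 = (0.3107, 2.7149, -0.7414, -2.9603).
‖u_3‖ = 4.0964, so e_3 = (0.0758, 0.6628, -0.1810, -0.7227).

e_3 = (0.0758, 0.6628, -0.1810, -0.7227)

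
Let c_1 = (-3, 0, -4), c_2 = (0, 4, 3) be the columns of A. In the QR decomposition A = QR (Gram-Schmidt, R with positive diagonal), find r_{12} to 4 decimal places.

c_1 = (-3, 0, -4); ‖c_1‖ = 5.0000, so q_1 = (-0.6000, 0.0000, -0.8000).
r_{12} = q_1·c_2 = -2.4000.

r_{12} = -2.4000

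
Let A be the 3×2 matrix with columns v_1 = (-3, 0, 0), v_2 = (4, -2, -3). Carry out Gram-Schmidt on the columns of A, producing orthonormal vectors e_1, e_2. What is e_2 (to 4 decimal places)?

e_2 = (0.0000, -0.5547, -0.8321)

e_1 = v_1/‖v_1‖ = (-3, 0, 0)/3.0000 = (-1.0000, 0.0000, 0.0000).
r_{12} = e_1·v_2 = -4.0000.
u_2 = v_2 + 4.0000·e_1 = (0.0000, -2.0000, -3.0000).
‖u_2‖ = 3.6056, so e_2 = (0.0000, -0.5547, -0.8321).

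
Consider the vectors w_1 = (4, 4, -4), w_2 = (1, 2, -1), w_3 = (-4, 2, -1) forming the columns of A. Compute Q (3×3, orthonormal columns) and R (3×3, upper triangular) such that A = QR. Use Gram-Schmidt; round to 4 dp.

e_1 = w_1/‖w_1‖ = (4, 4, -4)/6.9282 = (0.5774, 0.5774, -0.5774).
r_{12} = e_1·w_2 = 2.3094.
u_2 = w_2 − 2.3094·e_1 = (-0.3333, 0.6667, 0.3333).
‖u_2‖ = 0.8165, so e_2 = (-0.4082, 0.8165, 0.4082).
r_{13} = e_1·w_3 = -0.5774; r_{23} = e_2·w_3 = 2.8577.
u_3 = w_3 + 0.5774·e_1 − 2.8577·e_2 = (-2.5000, 0.0000, -2.5000).
‖u_3‖ = 3.5355, so e_3 = (-0.7071, 0.0000, -0.7071).

Q = [[0.5774, -0.4082, -0.7071], [0.5774, 0.8165, 0.0000], [-0.5774, 0.4082, -0.7071]], R = [[6.9282, 2.3094, -0.5774], [0.0000, 0.8165, 2.8577], [0.0000, 0.0000, 3.5355]]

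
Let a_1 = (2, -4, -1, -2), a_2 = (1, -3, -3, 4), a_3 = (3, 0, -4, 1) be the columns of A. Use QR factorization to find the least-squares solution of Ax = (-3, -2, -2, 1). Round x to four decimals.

x = (0.0026, 0.6153, -0.4504)

a_1 = (2, -4, -1, -2); ‖a_1‖ = 5.0000, so q_1 = (0.4000, -0.8000, -0.2000, -0.4000).
q_1·a_2 = 0.4000·1 + (-0.8000)·(-3) + (-0.2000)·(-3) + (-0.4000)·4 = 1.8000.
u_2 = a_2 − 1.8000·q_1 = (0.2800, -1.5600, -2.6400, 4.7200).
‖u_2‖ = 5.6356, so q_2 = (0.0497, -0.2768, -0.4685, 0.8375).
q_1·a_3 = 0.4000·3 + (-0.8000)·0 + (-0.2000)·(-4) + (-0.4000)·1 = 1.6000; q_2·a_3 = 0.0497·3 + (-0.2768)·0 + (-0.4685)·(-4) + 0.8375·1 = 2.8604.
u_3 = a_3 − 1.6000·q_1 − 2.8604·q_2 = (2.2179, 2.0718, -2.3401, -0.7557).
‖u_3‖ = 3.9062, so q_3 = (0.5678, 0.5304, -0.5991, -0.1935).
Qᵀb = (0.4000, 2.1790, -1.7595).
Back-substitute: x_3 = -1.7595/3.9062 = -0.4504.
x_2 = (2.1790 − 2.8604·(-0.4504))/5.6356 = 0.6153.
x_1 = (0.4000 − 1.8000·0.6153 − 1.6000·(-0.4504))/5.0000 = 0.0026.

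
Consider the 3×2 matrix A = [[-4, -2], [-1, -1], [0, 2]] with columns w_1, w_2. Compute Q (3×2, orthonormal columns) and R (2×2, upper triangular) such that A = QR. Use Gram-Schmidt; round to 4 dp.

q_1 = w_1/‖w_1‖ = (-4, -1, 0)/4.1231 = (-0.9701, -0.2425, 0.0000).
r_{12} = q_1·w_2 = 2.1828.
u_2 = w_2 − 2.1828·q_1 = (0.1176, -0.4706, 2.0000).
‖u_2‖ = 2.0580, so q_2 = (0.0572, -0.2287, 0.9718).

Q = [[-0.9701, 0.0572], [-0.2425, -0.2287], [0.0000, 0.9718]], R = [[4.1231, 2.1828], [0.0000, 2.0580]]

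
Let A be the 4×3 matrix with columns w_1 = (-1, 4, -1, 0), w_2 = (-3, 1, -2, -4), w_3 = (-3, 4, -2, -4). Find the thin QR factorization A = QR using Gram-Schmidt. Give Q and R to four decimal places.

w_1 = (-1, 4, -1, 0); ‖w_1‖ = 4.2426, so e_1 = (-0.2357, 0.9428, -0.2357, 0.0000).
e_1·w_2 = (-0.2357)·(-3) + 0.9428·1 + (-0.2357)·(-2) + 0.0000·(-4) = 2.1213.
u_2 = w_2 − 2.1213·e_1 = (-2.5000, -1.0000, -1.5000, -4.0000).
‖u_2‖ = 5.0498, so e_2 = (-0.4951, -0.1980, -0.2970, -0.7921).
e_1·w_3 = (-0.2357)·(-3) + 0.9428·4 + (-0.2357)·(-2) + 0.0000·(-4) = 4.9497; e_2·w_3 = (-0.4951)·(-3) + (-0.1980)·4 + (-0.2970)·(-2) + (-0.7921)·(-4) = 4.4557.
u_3 = w_3 − 4.9497·e_1 − 4.4557·e_2 = (0.3725, 0.2157, 0.4902, -0.4706).
‖u_3‖ = 0.8044, so e_3 = (0.4631, 0.2681, 0.6094, -0.5850).

Q = [[-0.2357, -0.4951, 0.4631], [0.9428, -0.1980, 0.2681], [-0.2357, -0.2970, 0.6094], [0.0000, -0.7921, -0.5850]], R = [[4.2426, 2.1213, 4.9497], [0.0000, 5.0498, 4.4557], [0.0000, 0.0000, 0.8044]]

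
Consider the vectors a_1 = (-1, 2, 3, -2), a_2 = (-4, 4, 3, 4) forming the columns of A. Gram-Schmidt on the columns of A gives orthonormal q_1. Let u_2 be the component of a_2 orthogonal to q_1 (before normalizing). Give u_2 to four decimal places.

u_2 = (-3.2778, 2.5556, 0.8333, 5.4444)

a_1 = (-1, 2, 3, -2); ‖a_1‖ = 4.2426, so q_1 = (-0.2357, 0.4714, 0.7071, -0.4714).
q_1·a_2 = (-0.2357)·(-4) + 0.4714·4 + 0.7071·3 + (-0.4714)·4 = 3.0641.
u_2 = a_2 − 3.0641·q_1 = (-3.2778, 2.5556, 0.8333, 5.4444).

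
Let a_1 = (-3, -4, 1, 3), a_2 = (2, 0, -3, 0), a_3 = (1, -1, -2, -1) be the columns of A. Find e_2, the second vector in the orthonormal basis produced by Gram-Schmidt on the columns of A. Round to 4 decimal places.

e_2 = (0.3758, -0.3147, -0.8391, 0.2360)

a_1 = (-3, -4, 1, 3); ‖a_1‖ = 5.9161, so e_1 = (-0.5071, -0.6761, 0.1690, 0.5071).
e_1·a_2 = (-0.5071)·2 + (-0.6761)·0 + 0.1690·(-3) + 0.5071·0 = -1.5213.
u_2 = a_2 + 1.5213·e_1 = (1.2286, -1.0286, -2.7429, 0.7714).
‖u_2‖ = 3.2689, so e_2 = (0.3758, -0.3147, -0.8391, 0.2360).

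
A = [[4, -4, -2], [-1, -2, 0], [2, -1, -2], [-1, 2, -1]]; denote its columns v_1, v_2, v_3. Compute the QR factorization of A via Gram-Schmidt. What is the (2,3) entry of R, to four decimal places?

v_1 = (4, -1, 2, -1); ‖v_1‖ = 4.6904, so e_1 = (0.8528, -0.2132, 0.4264, -0.2132).
e_1·v_2 = 0.8528·(-4) + (-0.2132)·(-2) + 0.4264·(-1) + (-0.2132)·2 = -3.8376.
u_2 = v_2 + 3.8376·e_1 = (-0.7273, -2.8182, 0.6364, 1.1818).
‖u_2‖ = 3.2051, so e_2 = (-0.2269, -0.8793, 0.1985, 0.3687).
r_{23} = e_2·v_3 = -0.3120.

r_{23} = -0.3120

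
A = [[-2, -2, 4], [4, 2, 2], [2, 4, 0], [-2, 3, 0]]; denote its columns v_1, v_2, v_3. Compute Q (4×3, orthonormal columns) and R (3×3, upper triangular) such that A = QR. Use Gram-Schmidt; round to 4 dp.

e_1 = v_1/‖v_1‖ = (-2, 4, 2, -2)/5.2915 = (-0.3780, 0.7559, 0.3780, -0.3780).
r_{12} = e_1·v_2 = 2.6458.
u_2 = v_2 − 2.6458·e_1 = (-1.0000, 0.0000, 3.0000, 4.0000).
‖u_2‖ = 5.0990, so e_2 = (-0.1961, 0.0000, 0.5883, 0.7845).
r_{13} = e_1·v_3 = 0.0000; r_{23} = e_2·v_3 = -0.7845.
u_3 = v_3 + 0.0000·e_1 + 0.7845·e_2 = (3.8462, 2.0000, 0.4615, 0.6154).
‖u_3‖ = 4.4028, so e_3 = (0.8736, 0.4543, 0.1048, 0.1398).

Q = [[-0.3780, -0.1961, 0.8736], [0.7559, 0.0000, 0.4543], [0.3780, 0.5883, 0.1048], [-0.3780, 0.7845, 0.1398]], R = [[5.2915, 2.6458, 0.0000], [0.0000, 5.0990, -0.7845], [0.0000, 0.0000, 4.4028]]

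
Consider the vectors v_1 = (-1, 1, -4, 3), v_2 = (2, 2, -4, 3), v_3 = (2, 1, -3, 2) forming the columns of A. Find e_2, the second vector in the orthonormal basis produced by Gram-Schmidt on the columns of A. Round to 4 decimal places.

v_1 = (-1, 1, -4, 3); ‖v_1‖ = 5.1962, so e_1 = (-0.1925, 0.1925, -0.7698, 0.5774).
e_1·v_2 = (-0.1925)·2 + 0.1925·2 + (-0.7698)·(-4) + 0.5774·3 = 4.8113.
u_2 = v_2 − 4.8113·e_1 = (2.9259, 1.0741, -0.2963, 0.2222).
‖u_2‖ = 3.1388, so e_2 = (0.9322, 0.3422, -0.0944, 0.0708).

e_2 = (0.9322, 0.3422, -0.0944, 0.0708)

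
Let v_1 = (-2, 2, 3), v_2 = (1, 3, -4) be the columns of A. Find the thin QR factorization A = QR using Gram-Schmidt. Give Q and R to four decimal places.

q_1 = v_1/‖v_1‖ = (-2, 2, 3)/4.1231 = (-0.4851, 0.4851, 0.7276).
r_{12} = q_1·v_2 = -1.9403.
u_2 = v_2 + 1.9403·q_1 = (0.0588, 3.9412, -2.5882).
‖u_2‖ = 4.7154, so q_2 = (0.0125, 0.8358, -0.5489).

Q = [[-0.4851, 0.0125], [0.4851, 0.8358], [0.7276, -0.5489]], R = [[4.1231, -1.9403], [0.0000, 4.7154]]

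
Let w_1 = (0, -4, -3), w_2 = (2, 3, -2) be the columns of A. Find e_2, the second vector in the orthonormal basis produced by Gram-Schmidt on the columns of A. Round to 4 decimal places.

e_2 = (0.5070, 0.5172, -0.6895)

w_1 = (0, -4, -3); ‖w_1‖ = 5.0000, so e_1 = (0.0000, -0.8000, -0.6000).
e_1·w_2 = 0.0000·2 + (-0.8000)·3 + (-0.6000)·(-2) = -1.2000.
u_2 = w_2 + 1.2000·e_1 = (2.0000, 2.0400, -2.7200).
‖u_2‖ = 3.9446, so e_2 = (0.5070, 0.5172, -0.6895).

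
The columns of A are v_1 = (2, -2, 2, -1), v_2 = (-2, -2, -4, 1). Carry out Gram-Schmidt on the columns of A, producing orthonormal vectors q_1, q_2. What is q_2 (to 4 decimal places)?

q_2 = (-0.1420, -0.7812, -0.6037, 0.0710)

v_1 = (2, -2, 2, -1); ‖v_1‖ = 3.6056, so q_1 = (0.5547, -0.5547, 0.5547, -0.2774).
q_1·v_2 = 0.5547·(-2) + (-0.5547)·(-2) + 0.5547·(-4) + (-0.2774)·1 = -2.4962.
u_2 = v_2 + 2.4962·q_1 = (-0.6154, -3.3846, -2.6154, 0.3077).
‖u_2‖ = 4.3323, so q_2 = (-0.1420, -0.7812, -0.6037, 0.0710).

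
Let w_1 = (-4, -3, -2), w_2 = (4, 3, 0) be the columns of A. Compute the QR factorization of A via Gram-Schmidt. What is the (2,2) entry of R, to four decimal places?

w_1 = (-4, -3, -2); ‖w_1‖ = 5.3852, so q_1 = (-0.7428, -0.5571, -0.3714).
q_1·w_2 = (-0.7428)·4 + (-0.5571)·3 + (-0.3714)·0 = -4.6424.
u_2 = w_2 + 4.6424·q_1 = (0.5517, 0.4138, -1.7241).
r_{22} = ‖u_2‖ = 1.8570.

r_{22} = 1.8570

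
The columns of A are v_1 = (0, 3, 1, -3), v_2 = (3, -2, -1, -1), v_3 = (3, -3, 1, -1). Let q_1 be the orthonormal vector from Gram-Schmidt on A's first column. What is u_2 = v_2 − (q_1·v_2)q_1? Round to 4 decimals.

v_1 = (0, 3, 1, -3); ‖v_1‖ = 4.3589, so q_1 = (0.0000, 0.6882, 0.2294, -0.6882).
q_1·v_2 = 0.0000·3 + 0.6882·(-2) + 0.2294·(-1) + (-0.6882)·(-1) = -0.9177.
u_2 = v_2 + 0.9177·q_1 = (3.0000, -1.3684, -0.7895, -1.6316).

u_2 = (3.0000, -1.3684, -0.7895, -1.6316)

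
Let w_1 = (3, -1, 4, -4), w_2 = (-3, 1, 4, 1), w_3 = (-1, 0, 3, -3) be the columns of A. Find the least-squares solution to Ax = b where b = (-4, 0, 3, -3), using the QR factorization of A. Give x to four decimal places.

w_1 = (3, -1, 4, -4); ‖w_1‖ = 6.4807, so q_1 = (0.4629, -0.1543, 0.6172, -0.6172).
q_1·w_2 = 0.4629·(-3) + (-0.1543)·1 + 0.6172·4 + (-0.6172)·1 = 0.3086.
u_2 = w_2 − 0.3086·q_1 = (-3.1429, 1.0476, 3.8095, 1.1905).
‖u_2‖ = 5.1870, so q_2 = (-0.6059, 0.2020, 0.7344, 0.2295).
q_1·w_3 = 0.4629·(-1) + (-0.1543)·0 + 0.6172·3 + (-0.6172)·(-3) = 3.2404; q_2·w_3 = (-0.6059)·(-1) + 0.2020·0 + 0.7344·3 + 0.2295·(-3) = 2.1207.
u_3 = w_3 − 3.2404·q_1 − 2.1207·q_2 = (-1.2150, 0.0717, -0.5575, -1.4867).
‖u_3‖ = 2.0007, so q_3 = (-0.6073, 0.0358, -0.2787, -0.7431).
Qᵀb = (1.8516, 3.9384, 3.8226).
Back-substitute: x_3 = 3.8226/2.0007 = 1.9107.
x_2 = (3.9384 − 2.1207·1.9107)/5.1870 = -0.0219.
x_1 = (1.8516 − 0.3086·(-0.0219) − 3.2404·1.9107)/6.4807 = -0.6686.

x = (-0.6686, -0.0219, 1.9107)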